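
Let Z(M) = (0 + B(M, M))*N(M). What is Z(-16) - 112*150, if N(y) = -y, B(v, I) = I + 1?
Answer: -17040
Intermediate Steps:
B(v, I) = 1 + I
Z(M) = -M*(1 + M) (Z(M) = (0 + (1 + M))*(-M) = (1 + M)*(-M) = -M*(1 + M))
Z(-16) - 112*150 = -1*(-16)*(1 - 16) - 112*150 = -1*(-16)*(-15) - 16800 = -240 - 16800 = -17040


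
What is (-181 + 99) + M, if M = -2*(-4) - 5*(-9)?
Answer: -29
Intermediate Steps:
M = 53 (M = 8 + 45 = 53)
(-181 + 99) + M = (-181 + 99) + 53 = -82 + 53 = -29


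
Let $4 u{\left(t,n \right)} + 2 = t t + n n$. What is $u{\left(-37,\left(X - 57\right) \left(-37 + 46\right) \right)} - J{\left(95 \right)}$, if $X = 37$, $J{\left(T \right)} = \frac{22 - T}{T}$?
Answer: $\frac{3208157}{380} \approx 8442.5$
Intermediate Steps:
$J{\left(T \right)} = \frac{22 - T}{T}$
$u{\left(t,n \right)} = - \frac{1}{2} + \frac{n^{2}}{4} + \frac{t^{2}}{4}$ ($u{\left(t,n \right)} = - \frac{1}{2} + \frac{t t + n n}{4} = - \frac{1}{2} + \frac{t^{2} + n^{2}}{4} = - \frac{1}{2} + \frac{n^{2} + t^{2}}{4} = - \frac{1}{2} + \left(\frac{n^{2}}{4} + \frac{t^{2}}{4}\right) = - \frac{1}{2} + \frac{n^{2}}{4} + \frac{t^{2}}{4}$)
$u{\left(-37,\left(X - 57\right) \left(-37 + 46\right) \right)} - J{\left(95 \right)} = \left(- \frac{1}{2} + \frac{\left(\left(37 - 57\right) \left(-37 + 46\right)\right)^{2}}{4} + \frac{\left(-37\right)^{2}}{4}\right) - \frac{22 - 95}{95} = \left(- \frac{1}{2} + \frac{\left(\left(-20\right) 9\right)^{2}}{4} + \frac{1}{4} \cdot 1369\right) - \frac{22 - 95}{95} = \left(- \frac{1}{2} + \frac{\left(-180\right)^{2}}{4} + \frac{1369}{4}\right) - \frac{1}{95} \left(-73\right) = \left(- \frac{1}{2} + \frac{1}{4} \cdot 32400 + \frac{1369}{4}\right) - - \frac{73}{95} = \left(- \frac{1}{2} + 8100 + \frac{1369}{4}\right) + \frac{73}{95} = \frac{33767}{4} + \frac{73}{95} = \frac{3208157}{380}$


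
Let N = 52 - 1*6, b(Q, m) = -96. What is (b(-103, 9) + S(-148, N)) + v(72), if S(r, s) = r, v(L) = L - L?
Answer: -244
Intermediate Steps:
N = 46 (N = 52 - 6 = 46)
v(L) = 0
(b(-103, 9) + S(-148, N)) + v(72) = (-96 - 148) + 0 = -244 + 0 = -244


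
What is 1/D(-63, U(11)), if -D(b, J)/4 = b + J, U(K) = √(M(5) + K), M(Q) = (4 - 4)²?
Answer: 63/15832 + √11/15832 ≈ 0.0041888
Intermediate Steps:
M(Q) = 0 (M(Q) = 0² = 0)
U(K) = √K (U(K) = √(0 + K) = √K)
D(b, J) = -4*J - 4*b (D(b, J) = -4*(b + J) = -4*(J + b) = -4*J - 4*b)
1/D(-63, U(11)) = 1/(-4*√11 - 4*(-63)) = 1/(-4*√11 + 252) = 1/(252 - 4*√11)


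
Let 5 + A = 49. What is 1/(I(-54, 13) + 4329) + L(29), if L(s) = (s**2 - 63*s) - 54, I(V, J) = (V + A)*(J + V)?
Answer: -4928559/4739 ≈ -1040.0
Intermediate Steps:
A = 44 (A = -5 + 49 = 44)
I(V, J) = (44 + V)*(J + V) (I(V, J) = (V + 44)*(J + V) = (44 + V)*(J + V))
L(s) = -54 + s**2 - 63*s
1/(I(-54, 13) + 4329) + L(29) = 1/(((-54)**2 + 44*13 + 44*(-54) + 13*(-54)) + 4329) + (-54 + 29**2 - 63*29) = 1/((2916 + 572 - 2376 - 702) + 4329) + (-54 + 841 - 1827) = 1/(410 + 4329) - 1040 = 1/4739 - 1040 = -4928559/4739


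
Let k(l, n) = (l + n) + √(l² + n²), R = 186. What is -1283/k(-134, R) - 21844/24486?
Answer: 22697011/50857422 - 1283*√13138/24924 ≈ -5.4540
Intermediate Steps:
k(l, n) = l + n + √(l² + n²)
-1283/k(-134, R) - 21844/24486 = -1283/(-134 + 186 + √((-134)² + 186²)) - 21844/24486 = -1283/(-134 + 186 + √(17956 + 34596)) - 21844*1/24486 = -1283/(-134 + 186 + √52552) - 10922/12243 = -1283/(-134 + 186 + 2*√13138) - 10922/12243 = -1283/(52 + 2*√13138) - 10922/12243 = -10922/12243 - 1283/(52 + 2*√13138)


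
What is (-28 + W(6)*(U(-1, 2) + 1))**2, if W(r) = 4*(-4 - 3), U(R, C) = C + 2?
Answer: 28224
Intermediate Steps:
U(R, C) = 2 + C
W(r) = -28 (W(r) = 4*(-7) = -28)
(-28 + W(6)*(U(-1, 2) + 1))**2 = (-28 - 28*((2 + 2) + 1))**2 = (-28 - 28*(4 + 1))**2 = (-28 - 28*5)**2 = (-28 - 140)**2 = (-168)**2 = 28224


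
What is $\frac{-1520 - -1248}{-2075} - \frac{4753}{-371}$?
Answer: $\frac{1423341}{109975} \approx 12.942$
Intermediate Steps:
$\frac{-1520 - -1248}{-2075} - \frac{4753}{-371} = \left(-1520 + 1248\right) \left(- \frac{1}{2075}\right) - - \frac{679}{53} = \left(-272\right) \left(- \frac{1}{2075}\right) + \frac{679}{53} = \frac{272}{2075} + \frac{679}{53} = \frac{1423341}{109975}$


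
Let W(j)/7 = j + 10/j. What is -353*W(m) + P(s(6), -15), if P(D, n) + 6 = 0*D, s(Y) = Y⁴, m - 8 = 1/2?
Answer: -813163/34 ≈ -23917.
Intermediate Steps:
m = 17/2 (m = 8 + 1/2 = 8 + ½ = 17/2 ≈ 8.5000)
P(D, n) = -6 (P(D, n) = -6 + 0*D = -6 + 0 = -6)
W(j) = 7*j + 70/j (W(j) = 7*(j + 10/j) = 7*j + 70/j)
-353*W(m) + P(s(6), -15) = -353*(7*(17/2) + 70/(17/2)) - 6 = -353*(119/2 + 70*(2/17)) - 6 = -353*(119/2 + 140/17) - 6 = -353*2303/34 - 6 = -812959/34 - 6 = -813163/34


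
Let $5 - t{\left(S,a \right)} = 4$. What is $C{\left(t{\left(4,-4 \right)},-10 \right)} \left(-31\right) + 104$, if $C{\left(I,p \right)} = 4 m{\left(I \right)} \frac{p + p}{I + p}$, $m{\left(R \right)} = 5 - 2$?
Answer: $- \frac{2168}{3} \approx -722.67$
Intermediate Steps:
$t{\left(S,a \right)} = 1$ ($t{\left(S,a \right)} = 5 - 4 = 1$)
$m{\left(R \right)} = 3$ ($m{\left(R \right)} = 5 - 2 = 3$)
$C{\left(I,p \right)} = \frac{24 p}{I + p}$ ($C{\left(I,p \right)} = 4 \cdot 3 \frac{p + p}{I + p} = 12 \frac{2 p}{I + p} = \frac{24 p}{I + p}$)
$C{\left(t{\left(4,-4 \right)},-10 \right)} \left(-31\right) + 104 = 24 \left(-10\right) \frac{1}{1 - 10} \left(-31\right) + 104 = 24 \left(-10\right) \frac{1}{-9} \left(-31\right) + 104 = 24 \left(-10\right) \left(- \frac{1}{9}\right) \left(-31\right) + 104 = \frac{80}{3} \left(-31\right) + 104 = - \frac{2480}{3} + 104 = - \frac{2168}{3}$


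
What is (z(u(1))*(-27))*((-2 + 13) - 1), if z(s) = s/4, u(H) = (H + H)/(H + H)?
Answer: -135/2 ≈ -67.500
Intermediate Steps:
u(H) = 1 (u(H) = (2*H)/((2*H)) = (2*H)*(1/(2*H)) = 1)
z(s) = s/4 (z(s) = s*(¼) = s/4)
(z(u(1))*(-27))*((-2 + 13) - 1) = (((¼)*1)*(-27))*((-2 + 13) - 1) = ((¼)*(-27))*(11 - 1) = -27/4*10 = -135/2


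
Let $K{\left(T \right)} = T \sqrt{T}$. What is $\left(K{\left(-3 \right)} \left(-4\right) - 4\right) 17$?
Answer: $-68 + 204 i \sqrt{3} \approx -68.0 + 353.34 i$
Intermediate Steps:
$K{\left(T \right)} = T^{\frac{3}{2}}$
$\left(K{\left(-3 \right)} \left(-4\right) - 4\right) 17 = \left(\left(-3\right)^{\frac{3}{2}} \left(-4\right) - 4\right) 17 = \left(- 3 i \sqrt{3} \left(-4\right) - 4\right) 17 = \left(12 i \sqrt{3} - 4\right) 17 = \left(-4 + 12 i \sqrt{3}\right) 17 = -68 + 204 i \sqrt{3}$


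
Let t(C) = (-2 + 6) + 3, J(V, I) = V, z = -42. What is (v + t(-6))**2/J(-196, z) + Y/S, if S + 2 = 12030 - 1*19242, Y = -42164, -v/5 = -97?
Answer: -217248194/176743 ≈ -1229.2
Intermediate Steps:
v = 485 (v = -5*(-97) = 485)
t(C) = 7 (t(C) = 4 + 3 = 7)
S = -7214 (S = -2 + (12030 - 1*19242) = -2 + (12030 - 19242) = -2 - 7212 = -7214)
(v + t(-6))**2/J(-196, z) + Y/S = (485 + 7)**2/(-196) - 42164/(-7214) = 492**2*(-1/196) - 42164*(-1/7214) = 242064*(-1/196) + 21082/3607 = -60516/49 + 21082/3607 = -217248194/176743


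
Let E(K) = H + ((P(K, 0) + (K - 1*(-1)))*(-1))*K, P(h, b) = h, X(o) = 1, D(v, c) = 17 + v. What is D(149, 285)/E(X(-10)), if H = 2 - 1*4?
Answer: -166/5 ≈ -33.200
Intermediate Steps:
H = -2 (H = 2 - 4 = -2)
E(K) = -2 + K*(-1 - 2*K) (E(K) = -2 + ((K + (K - 1*(-1)))*(-1))*K = -2 + ((K + (K + 1))*(-1))*K = -2 + ((K + (1 + K))*(-1))*K = -2 + ((1 + 2*K)*(-1))*K = -2 + (-1 - 2*K)*K = -2 + K*(-1 - 2*K))
D(149, 285)/E(X(-10)) = (17 + 149)/(-2 - 1*1 - 2*1²) = 166/(-2 - 1 - 2*1) = 166/(-2 - 1 - 2) = 166/(-5) = 166*(-⅕) = -166/5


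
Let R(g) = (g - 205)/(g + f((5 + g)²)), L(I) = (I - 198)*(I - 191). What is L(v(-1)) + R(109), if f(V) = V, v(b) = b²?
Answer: 490520054/13105 ≈ 37430.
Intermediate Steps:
L(I) = (-198 + I)*(-191 + I)
R(g) = (-205 + g)/(g + (5 + g)²) (R(g) = (g - 205)/(g + (5 + g)²) = (-205 + g)/(g + (5 + g)²))
L(v(-1)) + R(109) = (37818 + ((-1)²)² - 389*(-1)²) + (-205 + 109)/(109 + (5 + 109)²) = (37818 + 1² - 389*1) - 96/(109 + 114²) = (37818 + 1 - 389) - 96/(109 + 12996) = 37430 - 96/13105 = 490520054/13105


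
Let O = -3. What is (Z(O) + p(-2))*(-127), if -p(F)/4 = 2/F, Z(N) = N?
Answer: -127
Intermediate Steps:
p(F) = -8/F
(Z(O) + p(-2))*(-127) = (-3 - 8/(-2))*(-127) = (-3 - 8*(-½))*(-127) = (-3 + 4)*(-127) = 1*(-127) = -127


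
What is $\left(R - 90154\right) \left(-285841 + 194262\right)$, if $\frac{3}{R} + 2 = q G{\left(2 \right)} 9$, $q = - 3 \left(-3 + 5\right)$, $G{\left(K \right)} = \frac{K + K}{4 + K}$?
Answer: $\frac{313736375045}{38} \approx 8.2562 \cdot 10^{9}$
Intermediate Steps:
$G{\left(K \right)} = \frac{2 K}{4 + K}$
$q = -6$ ($q = \left(-3\right) 2 = -6$)
$R = - \frac{3}{38}$ ($R = \frac{3}{-2 + - 6 \cdot 2 \cdot 2 \frac{1}{4 + 2} \cdot 9} = \frac{3}{-2 + - 6 \cdot 2 \cdot 2 \cdot \frac{1}{6} \cdot 9} = \frac{3}{-2 + \left(-6\right) \frac{2}{3} \cdot 9} = \frac{3}{-2 - 36} = \frac{3}{-38} = 3 \left(- \frac{1}{38}\right) = - \frac{3}{38} \approx -0.078947$)
$\left(R - 90154\right) \left(-285841 + 194262\right) = \left(- \frac{3}{38} - 90154\right) \left(-285841 + 194262\right) = \left(- \frac{3425855}{38}\right) \left(-91579\right) = \frac{313736375045}{38}$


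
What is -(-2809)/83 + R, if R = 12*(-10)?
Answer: -7151/83 ≈ -86.157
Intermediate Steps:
R = -120
-(-2809)/83 + R = -(-2809)/83 - 120 = -53*(-53/83) - 120 = 2809/83 - 120 = -7151/83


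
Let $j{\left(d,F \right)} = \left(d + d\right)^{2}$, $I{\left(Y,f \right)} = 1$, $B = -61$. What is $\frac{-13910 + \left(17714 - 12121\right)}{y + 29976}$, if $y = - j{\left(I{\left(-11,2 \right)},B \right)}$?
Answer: $- \frac{8317}{29972} \approx -0.27749$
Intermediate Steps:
$j{\left(d,F \right)} = 4 d^{2}$ ($j{\left(d,F \right)} = \left(2 d\right)^{2} = 4 d^{2}$)
$y = -4$ ($y = - 4 \cdot 1^{2} = - 4 \cdot 1 = \left(-1\right) 4 = -4$)
$\frac{-13910 + \left(17714 - 12121\right)}{y + 29976} = \frac{-13910 + \left(17714 - 12121\right)}{-4 + 29976} = \frac{-13910 + \left(17714 - 12121\right)}{29972} = \left(-13910 + 5593\right) \frac{1}{29972} = \left(-8317\right) \frac{1}{29972} = - \frac{8317}{29972}$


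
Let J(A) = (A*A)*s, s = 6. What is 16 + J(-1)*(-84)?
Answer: -488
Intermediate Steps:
J(A) = 6*A² (J(A) = (A*A)*6 = A²*6 = 6*A²)
16 + J(-1)*(-84) = 16 + (6*(-1)²)*(-84) = 16 + (6*1)*(-84) = 16 + 6*(-84) = 16 - 504 = -488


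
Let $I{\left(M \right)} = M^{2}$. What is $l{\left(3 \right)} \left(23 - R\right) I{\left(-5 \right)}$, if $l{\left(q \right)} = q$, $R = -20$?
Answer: $3225$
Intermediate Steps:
$l{\left(3 \right)} \left(23 - R\right) I{\left(-5 \right)} = 3 \left(23 - -20\right) \left(-5\right)^{2} = 3 \left(23 + 20\right) 25 = 3 \cdot 43 \cdot 25 = 129 \cdot 25 = 3225$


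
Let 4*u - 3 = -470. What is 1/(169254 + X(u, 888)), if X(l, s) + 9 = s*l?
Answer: 1/65571 ≈ 1.5251e-5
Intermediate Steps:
u = -467/4 (u = 3/4 + (1/4)*(-470) = 3/4 - 235/2 = -467/4 ≈ -116.75)
X(l, s) = -9 + l*s (X(l, s) = -9 + s*l = -9 + l*s)
1/(169254 + X(u, 888)) = 1/(169254 + (-9 - 467/4*888)) = 1/(169254 + (-9 - 103674)) = 1/(169254 - 103683) = 1/65571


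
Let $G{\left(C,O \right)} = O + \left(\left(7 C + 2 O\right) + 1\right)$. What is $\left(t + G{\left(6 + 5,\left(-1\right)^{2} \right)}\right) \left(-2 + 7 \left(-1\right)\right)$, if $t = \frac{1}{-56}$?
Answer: $- \frac{40815}{56} \approx -728.84$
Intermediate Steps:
$t = - \frac{1}{56} \approx -0.017857$
$G{\left(C,O \right)} = 1 + 3 O + 7 C$ ($G{\left(C,O \right)} = O + \left(\left(2 O + 7 C\right) + 1\right) = O + \left(1 + 2 O + 7 C\right) = 1 + 3 O + 7 C$)
$\left(t + G{\left(6 + 5,\left(-1\right)^{2} \right)}\right) \left(-2 + 7 \left(-1\right)\right) = \left(- \frac{1}{56} + \left(1 + 3 \left(-1\right)^{2} + 7 \left(6 + 5\right)\right)\right) \left(-2 + 7 \left(-1\right)\right) = \left(- \frac{1}{56} + \left(1 + 3 \cdot 1 + 7 \cdot 11\right)\right) \left(-2 - 7\right) = \left(- \frac{1}{56} + \left(1 + 3 + 77\right)\right) \left(-9\right) = \left(- \frac{1}{56} + 81\right) \left(-9\right) = \frac{4535}{56} \left(-9\right) = - \frac{40815}{56}$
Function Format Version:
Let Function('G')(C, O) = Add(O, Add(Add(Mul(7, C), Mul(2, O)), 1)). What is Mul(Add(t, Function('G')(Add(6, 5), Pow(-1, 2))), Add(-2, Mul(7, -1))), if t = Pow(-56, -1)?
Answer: Rational(-40815, 56) ≈ -728.84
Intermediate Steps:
t = Rational(-1, 56) ≈ -0.017857
Function('G')(C, O) = Add(1, Mul(3, O), Mul(7, C)) (Function('G')(C, O) = Add(O, Add(Add(Mul(2, O), Mul(7, C)), 1)) = Add(O, Add(1, Mul(2, O), Mul(7, C))) = Add(1, Mul(3, O), Mul(7, C)))
Mul(Add(t, Function('G')(Add(6, 5), Pow(-1, 2))), Add(-2, Mul(7, -1))) = Mul(Add(Rational(-1, 56), Add(1, Mul(3, Pow(-1, 2)), Mul(7, Add(6, 5)))), Add(-2, Mul(7, -1))) = Mul(Add(Rational(-1, 56), Add(1, Mul(3, 1), Mul(7, 11))), Add(-2, -7)) = Mul(Add(Rational(-1, 56), Add(1, 3, 77)), -9) = Mul(Add(Rational(-1, 56), 81), -9) = Mul(Rational(4535, 56), -9) = Rational(-40815, 56)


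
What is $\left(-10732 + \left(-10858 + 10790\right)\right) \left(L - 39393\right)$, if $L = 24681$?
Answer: $158889600$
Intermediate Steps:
$\left(-10732 + \left(-10858 + 10790\right)\right) \left(L - 39393\right) = \left(-10732 + \left(-10858 + 10790\right)\right) \left(24681 - 39393\right) = \left(-10732 - 68\right) \left(-14712\right) = \left(-10800\right) \left(-14712\right) = 158889600$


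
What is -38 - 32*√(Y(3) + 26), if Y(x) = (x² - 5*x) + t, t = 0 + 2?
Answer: -38 - 32*√22 ≈ -188.09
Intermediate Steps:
t = 2
Y(x) = 2 + x² - 5*x (Y(x) = (x² - 5*x) + 2 = 2 + x² - 5*x)
-38 - 32*√(Y(3) + 26) = -38 - 32*√((2 + 3² - 5*3) + 26) = -38 - 32*√((2 + 9 - 15) + 26) = -38 - 32*√(-4 + 26) = -38 - 32*√22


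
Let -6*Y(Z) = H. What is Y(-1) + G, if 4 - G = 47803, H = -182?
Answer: -143306/3 ≈ -47769.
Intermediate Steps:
G = -47799 (G = 4 - 1*47803 = 4 - 47803 = -47799)
Y(Z) = 91/3 (Y(Z) = -⅙*(-182) = 91/3)
Y(-1) + G = 91/3 - 47799 = -143306/3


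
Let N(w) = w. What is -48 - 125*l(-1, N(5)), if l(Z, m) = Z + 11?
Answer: -1298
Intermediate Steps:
l(Z, m) = 11 + Z
-48 - 125*l(-1, N(5)) = -48 - 125*(11 - 1) = -48 - 125*10 = -48 - 1250 = -1298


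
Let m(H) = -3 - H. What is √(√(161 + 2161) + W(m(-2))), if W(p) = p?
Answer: √(-1 + 3*√258) ≈ 6.8693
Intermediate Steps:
√(√(161 + 2161) + W(m(-2))) = √(√(161 + 2161) + (-3 - 1*(-2))) = √(√2322 + (-3 + 2)) = √(3*√258 - 1) = √(-1 + 3*√258)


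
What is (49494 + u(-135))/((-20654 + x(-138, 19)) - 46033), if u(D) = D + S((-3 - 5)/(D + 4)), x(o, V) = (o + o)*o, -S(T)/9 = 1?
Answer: -16450/9533 ≈ -1.7256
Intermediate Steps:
S(T) = -9 (S(T) = -9*1 = -9)
x(o, V) = 2*o² (x(o, V) = (2*o)*o = 2*o²)
u(D) = -9 + D (u(D) = D - 9 = -9 + D)
(49494 + u(-135))/((-20654 + x(-138, 19)) - 46033) = (49494 + (-9 - 135))/((-20654 + 2*(-138)²) - 46033) = (49494 - 144)/((-20654 + 2*19044) - 46033) = 49350/((-20654 + 38088) - 46033) = 49350/(17434 - 46033) = 49350/(-28599) = 49350*(-1/28599) = -16450/9533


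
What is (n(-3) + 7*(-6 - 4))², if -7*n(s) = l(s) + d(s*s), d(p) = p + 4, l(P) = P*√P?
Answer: 252982/49 - 3018*I*√3/49 ≈ 5162.9 - 106.68*I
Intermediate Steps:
l(P) = P^(3/2)
d(p) = 4 + p
n(s) = -4/7 - s²/7 - s^(3/2)/7 (n(s) = -(s^(3/2) + (4 + s*s))/7 = -(s^(3/2) + (4 + s²))/7 = -(4 + s² + s^(3/2))/7 = -4/7 - s²/7 - s^(3/2)/7)
(n(-3) + 7*(-6 - 4))² = ((-4/7 - ⅐*(-3)² - (-3)*I*√3/7) + 7*(-6 - 4))² = ((-4/7 - ⅐*9 - (-3)*I*√3/7) + 7*(-10))² = ((-4/7 - 9/7 + 3*I*√3/7) - 70)² = ((-13/7 + 3*I*√3/7) - 70)² = (-503/7 + 3*I*√3/7)²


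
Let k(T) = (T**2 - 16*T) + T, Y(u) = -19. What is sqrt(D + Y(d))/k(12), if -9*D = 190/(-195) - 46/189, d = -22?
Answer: -I*sqrt(113883315)/88452 ≈ -0.12065*I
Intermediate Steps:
D = 2992/22113 (D = -(190/(-195) - 46/189)/9 = -(190*(-1/195) - 46*1/189)/9 = -(-38/39 - 46/189)/9 = -1/9*(-2992/2457) = 2992/22113 ≈ 0.13530)
k(T) = T**2 - 15*T
sqrt(D + Y(d))/k(12) = sqrt(2992/22113 - 19)/((12*(-15 + 12))) = sqrt(-417155/22113)/((12*(-3))) = (I*sqrt(113883315)/2457)/(-36) = (I*sqrt(113883315)/2457)*(-1/36) = -I*sqrt(113883315)/88452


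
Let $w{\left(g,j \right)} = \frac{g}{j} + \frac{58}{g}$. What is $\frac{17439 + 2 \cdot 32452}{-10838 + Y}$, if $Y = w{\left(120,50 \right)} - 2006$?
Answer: $- \frac{4940580}{770467} \approx -6.4124$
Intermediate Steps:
$w{\left(g,j \right)} = \frac{58}{g} + \frac{g}{j}$
$Y = - \frac{120187}{60}$ ($Y = \left(\frac{58}{120} + \frac{120}{50}\right) - 2006 = \left(58 \cdot \frac{1}{120} + 120 \cdot \frac{1}{50}\right) - 2006 = \left(\frac{29}{60} + \frac{12}{5}\right) - 2006 = \frac{173}{60} - 2006 = - \frac{120187}{60} \approx -2003.1$)
$\frac{17439 + 2 \cdot 32452}{-10838 + Y} = \frac{17439 + 2 \cdot 32452}{-10838 - \frac{120187}{60}} = \frac{17439 + 64904}{- \frac{770467}{60}} = 82343 \left(- \frac{60}{770467}\right) = - \frac{4940580}{770467}$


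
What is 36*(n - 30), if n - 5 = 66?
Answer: 1476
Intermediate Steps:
n = 71 (n = 5 + 66 = 71)
36*(n - 30) = 36*(71 - 30) = 36*41 = 1476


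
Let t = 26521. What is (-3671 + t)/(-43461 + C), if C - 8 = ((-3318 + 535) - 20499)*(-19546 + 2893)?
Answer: 22850/387671693 ≈ 5.8942e-5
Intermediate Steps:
C = 387715154 (C = 8 + ((-3318 + 535) - 20499)*(-19546 + 2893) = 8 + (-2783 - 20499)*(-16653) = 8 - 23282*(-16653) = 8 + 387715146 = 387715154)
(-3671 + t)/(-43461 + C) = (-3671 + 26521)/(-43461 + 387715154) = 22850/387671693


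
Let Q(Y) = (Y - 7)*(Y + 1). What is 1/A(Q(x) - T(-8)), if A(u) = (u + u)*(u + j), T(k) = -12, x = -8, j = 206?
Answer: 1/75582 ≈ 1.3231e-5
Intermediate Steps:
Q(Y) = (1 + Y)*(-7 + Y) (Q(Y) = (-7 + Y)*(1 + Y) = (1 + Y)*(-7 + Y))
A(u) = 2*u*(206 + u) (A(u) = (u + u)*(u + 206) = (2*u)*(206 + u) = 2*u*(206 + u))
1/A(Q(x) - T(-8)) = 1/(2*((-7 + (-8)**2 - 6*(-8)) - 1*(-12))*(206 + ((-7 + (-8)**2 - 6*(-8)) - 1*(-12)))) = 1/(2*((-7 + 64 + 48) + 12)*(206 + ((-7 + 64 + 48) + 12))) = 1/(2*(105 + 12)*(206 + (105 + 12))) = 1/(2*117*(206 + 117)) = 1/(2*117*323) = 1/75582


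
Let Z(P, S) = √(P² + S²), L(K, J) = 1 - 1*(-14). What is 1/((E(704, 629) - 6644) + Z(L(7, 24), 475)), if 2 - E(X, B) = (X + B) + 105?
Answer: -808/6506055 - √9034/13012110 ≈ -0.00013150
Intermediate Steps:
E(X, B) = -103 - B - X (E(X, B) = 2 - ((X + B) + 105) = 2 - ((B + X) + 105) = 2 - (105 + B + X) = 2 + (-105 - B - X) = -103 - B - X)
L(K, J) = 15 (L(K, J) = 1 + 14 = 15)
1/((E(704, 629) - 6644) + Z(L(7, 24), 475)) = 1/(((-103 - 1*629 - 1*704) - 6644) + √(15² + 475²)) = 1/(((-103 - 629 - 704) - 6644) + √(225 + 225625)) = 1/((-1436 - 6644) + √225850) = 1/(-8080 + 5*√9034)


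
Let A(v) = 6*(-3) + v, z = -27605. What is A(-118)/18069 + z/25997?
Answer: -502330337/469739793 ≈ -1.0694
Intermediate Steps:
A(v) = -18 + v
A(-118)/18069 + z/25997 = (-18 - 118)/18069 - 27605/25997 = -136*1/18069 - 27605*1/25997 = -136/18069 - 27605/25997 = -502330337/469739793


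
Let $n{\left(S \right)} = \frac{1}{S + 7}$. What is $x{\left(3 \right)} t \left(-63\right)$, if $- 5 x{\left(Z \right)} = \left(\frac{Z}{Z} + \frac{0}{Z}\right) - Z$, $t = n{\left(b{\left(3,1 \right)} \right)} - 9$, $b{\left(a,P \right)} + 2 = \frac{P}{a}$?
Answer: $\frac{8883}{40} \approx 222.07$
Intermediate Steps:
$b{\left(a,P \right)} = -2 + \frac{P}{a}$
$n{\left(S \right)} = \frac{1}{7 + S}$
$t = - \frac{141}{16}$ ($t = \frac{1}{7 - \left(2 - \frac{1}{3}\right)} - 9 = \frac{1}{7 + \left(-2 + 1 \cdot \frac{1}{3}\right)} - 9 = \frac{1}{7 + \left(-2 + \frac{1}{3}\right)} - 9 = \frac{1}{7 - \frac{5}{3}} - 9 = \frac{1}{\frac{16}{3}} - 9 = \frac{3}{16} - 9 = - \frac{141}{16} \approx -8.8125$)
$x{\left(Z \right)} = - \frac{1}{5} + \frac{Z}{5}$ ($x{\left(Z \right)} = - \frac{\left(\frac{Z}{Z} + \frac{0}{Z}\right) - Z}{5} = - \frac{\left(1 + 0\right) - Z}{5} = - \frac{1 - Z}{5} = - \frac{1}{5} + \frac{Z}{5}$)
$x{\left(3 \right)} t \left(-63\right) = \left(- \frac{1}{5} + \frac{1}{5} \cdot 3\right) \left(- \frac{141}{16}\right) \left(-63\right) = \left(- \frac{1}{5} + \frac{3}{5}\right) \left(- \frac{141}{16}\right) \left(-63\right) = \frac{2}{5} \left(- \frac{141}{16}\right) \left(-63\right) = \left(- \frac{141}{40}\right) \left(-63\right) = \frac{8883}{40}$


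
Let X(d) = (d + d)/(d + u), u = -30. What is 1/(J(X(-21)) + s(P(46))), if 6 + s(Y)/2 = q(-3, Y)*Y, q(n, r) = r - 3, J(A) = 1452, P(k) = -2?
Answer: 1/1460 ≈ 0.00068493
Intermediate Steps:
X(d) = 2*d/(-30 + d) (X(d) = (d + d)/(d - 30) = (2*d)/(-30 + d) = 2*d/(-30 + d))
q(n, r) = -3 + r
s(Y) = -12 + 2*Y*(-3 + Y) (s(Y) = -12 + 2*((-3 + Y)*Y) = -12 + 2*(Y*(-3 + Y)) = -12 + 2*Y*(-3 + Y))
1/(J(X(-21)) + s(P(46))) = 1/(1452 + (-12 + 2*(-2)*(-3 - 2))) = 1/(1452 + (-12 + 2*(-2)*(-5))) = 1/(1452 + (-12 + 20)) = 1/(1452 + 8) = 1/1460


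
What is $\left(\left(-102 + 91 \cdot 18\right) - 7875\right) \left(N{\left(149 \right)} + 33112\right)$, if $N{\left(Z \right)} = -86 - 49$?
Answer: $-209041203$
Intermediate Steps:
$N{\left(Z \right)} = -135$ ($N{\left(Z \right)} = -86 - 49 = -135$)
$\left(\left(-102 + 91 \cdot 18\right) - 7875\right) \left(N{\left(149 \right)} + 33112\right) = \left(\left(-102 + 91 \cdot 18\right) - 7875\right) \left(-135 + 33112\right) = \left(\left(-102 + 1638\right) - 7875\right) 32977 = \left(1536 - 7875\right) 32977 = \left(-6339\right) 32977 = -209041203$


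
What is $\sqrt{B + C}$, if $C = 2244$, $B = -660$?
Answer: $12 \sqrt{11} \approx 39.799$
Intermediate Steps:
$\sqrt{B + C} = \sqrt{-660 + 2244} = \sqrt{1584} = 12 \sqrt{11}$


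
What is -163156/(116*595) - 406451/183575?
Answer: -414318648/90502475 ≈ -4.5780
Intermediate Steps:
-163156/(116*595) - 406451/183575 = -163156/69020 - 406451*1/183575 = -163156*1/69020 - 406451/183575 = -5827/2465 - 406451/183575 = -414318648/90502475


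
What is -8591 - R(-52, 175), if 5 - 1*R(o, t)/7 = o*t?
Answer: -72326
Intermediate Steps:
R(o, t) = 35 - 7*o*t
-8591 - R(-52, 175) = -8591 - (35 - 7*(-52)*175) = -8591 - (35 + 63700) = -8591 - 1*63735 = -8591 - 63735 = -72326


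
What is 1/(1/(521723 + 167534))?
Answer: 689257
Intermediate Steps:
1/(1/(521723 + 167534)) = 1/(1/689257) = 689257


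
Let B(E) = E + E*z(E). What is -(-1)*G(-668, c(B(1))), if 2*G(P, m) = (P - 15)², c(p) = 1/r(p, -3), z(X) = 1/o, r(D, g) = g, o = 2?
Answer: 466489/2 ≈ 2.3324e+5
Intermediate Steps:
z(X) = ½ (z(X) = 1/2 = ½)
B(E) = 3*E/2 (B(E) = E + E*(½) = E + E/2 = 3*E/2)
c(p) = -⅓ (c(p) = 1/(-3) = -⅓)
G(P, m) = (-15 + P)²/2 (G(P, m) = (P - 15)²/2 = (-15 + P)²/2)
-(-1)*G(-668, c(B(1))) = -(-1)*(-15 - 668)²/2 = -(-1)*(½)*(-683)² = -(-1)*(½)*466489 = -(-1)*466489/2 = -1*(-466489/2) = 466489/2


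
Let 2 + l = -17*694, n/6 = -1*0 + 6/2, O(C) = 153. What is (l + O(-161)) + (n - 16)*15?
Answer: -11617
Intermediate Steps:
n = 18 (n = 6*(-1*0 + 6/2) = 6*(0 + 6*(½)) = 6*(0 + 3) = 6*3 = 18)
l = -11800 (l = -2 - 17*694 = -2 - 11798 = -11800)
(l + O(-161)) + (n - 16)*15 = (-11800 + 153) + (18 - 16)*15 = -11647 + 2*15 = -11647 + 30 = -11617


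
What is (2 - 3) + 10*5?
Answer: 49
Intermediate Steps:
(2 - 3) + 10*5 = -1 + 50 = 49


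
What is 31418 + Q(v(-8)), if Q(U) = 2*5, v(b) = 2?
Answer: 31428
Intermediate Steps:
Q(U) = 10
31418 + Q(v(-8)) = 31418 + 10 = 31428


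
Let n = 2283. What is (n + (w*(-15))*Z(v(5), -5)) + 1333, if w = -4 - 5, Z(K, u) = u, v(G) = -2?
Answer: 2941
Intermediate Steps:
w = -9
(n + (w*(-15))*Z(v(5), -5)) + 1333 = (2283 - 9*(-15)*(-5)) + 1333 = (2283 + 135*(-5)) + 1333 = (2283 - 675) + 1333 = 1608 + 1333 = 2941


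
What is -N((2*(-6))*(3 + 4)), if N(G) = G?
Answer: 84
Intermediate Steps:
-N((2*(-6))*(3 + 4)) = -2*(-6)*(3 + 4) = -(-12)*7 = -1*(-84) = 84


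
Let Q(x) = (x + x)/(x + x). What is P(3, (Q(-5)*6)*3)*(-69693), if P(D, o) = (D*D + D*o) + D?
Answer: -4599738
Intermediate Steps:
Q(x) = 1 (Q(x) = (2*x)/((2*x)) = (2*x)*(1/(2*x)) = 1)
P(D, o) = D + D**2 + D*o (P(D, o) = (D**2 + D*o) + D = D + D**2 + D*o)
P(3, (Q(-5)*6)*3)*(-69693) = (3*(1 + 3 + (1*6)*3))*(-69693) = (3*(1 + 3 + 6*3))*(-69693) = (3*(1 + 3 + 18))*(-69693) = (3*22)*(-69693) = 66*(-69693) = -4599738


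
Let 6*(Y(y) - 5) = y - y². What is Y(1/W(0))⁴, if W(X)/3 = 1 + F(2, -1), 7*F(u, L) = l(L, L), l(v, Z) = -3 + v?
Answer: 2229897104656/3486784401 ≈ 639.53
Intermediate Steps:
F(u, L) = -3/7 + L/7 (F(u, L) = (-3 + L)/7 = -3/7 + L/7)
W(X) = 9/7 (W(X) = 3*(1 + (-3/7 + (⅐)*(-1))) = 3*(1 + (-3/7 - ⅐)) = 3*(1 - 4/7) = 3*(3/7) = 9/7)
Y(y) = 5 - y²/6 + y/6 (Y(y) = 5 + (y - y²)/6 = 5 + (-y²/6 + y/6) = 5 - y²/6 + y/6)
Y(1/W(0))⁴ = (5 - (1/(9/7))²/6 + 1/(6*(9/7)))⁴ = (5 - (7/9)²/6 + (⅙)*(7/9))⁴ = (5 - ⅙*49/81 + 7/54)⁴ = (5 - 49/486 + 7/54)⁴ = (1222/243)⁴ = 2229897104656/3486784401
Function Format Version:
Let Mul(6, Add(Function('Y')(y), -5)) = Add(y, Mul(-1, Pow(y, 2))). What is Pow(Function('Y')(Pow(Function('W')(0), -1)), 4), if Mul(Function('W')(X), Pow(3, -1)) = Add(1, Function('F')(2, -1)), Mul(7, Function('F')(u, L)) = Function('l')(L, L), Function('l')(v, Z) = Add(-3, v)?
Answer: Rational(2229897104656, 3486784401) ≈ 639.53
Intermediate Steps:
Function('F')(u, L) = Add(Rational(-3, 7), Mul(Rational(1, 7), L)) (Function('F')(u, L) = Mul(Rational(1, 7), Add(-3, L)) = Add(Rational(-3, 7), Mul(Rational(1, 7), L)))
Function('W')(X) = Rational(9, 7) (Function('W')(X) = Mul(3, Add(1, Add(Rational(-3, 7), Mul(Rational(1, 7), -1)))) = Mul(3, Add(1, Add(Rational(-3, 7), Rational(-1, 7)))) = Mul(3, Add(1, Rational(-4, 7))) = Mul(3, Rational(3, 7)) = Rational(9, 7))
Function('Y')(y) = Add(5, Mul(Rational(-1, 6), Pow(y, 2)), Mul(Rational(1, 6), y)) (Function('Y')(y) = Add(5, Mul(Rational(1, 6), Add(y, Mul(-1, Pow(y, 2))))) = Add(5, Add(Mul(Rational(-1, 6), Pow(y, 2)), Mul(Rational(1, 6), y))) = Add(5, Mul(Rational(-1, 6), Pow(y, 2)), Mul(Rational(1, 6), y)))
Pow(Function('Y')(Pow(Function('W')(0), -1)), 4) = Pow(Add(5, Mul(Rational(-1, 6), Pow(Pow(Rational(9, 7), -1), 2)), Mul(Rational(1, 6), Pow(Rational(9, 7), -1))), 4) = Pow(Add(5, Mul(Rational(-1, 6), Pow(Rational(7, 9), 2)), Mul(Rational(1, 6), Rational(7, 9))), 4) = Pow(Add(5, Mul(Rational(-1, 6), Rational(49, 81)), Rational(7, 54)), 4) = Pow(Add(5, Rational(-49, 486), Rational(7, 54)), 4) = Pow(Rational(1222, 243), 4) = Rational(2229897104656, 3486784401)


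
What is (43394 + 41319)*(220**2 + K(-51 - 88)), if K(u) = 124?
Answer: 4110613612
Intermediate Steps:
(43394 + 41319)*(220**2 + K(-51 - 88)) = (43394 + 41319)*(220**2 + 124) = 84713*(48400 + 124) = 84713*48524 = 4110613612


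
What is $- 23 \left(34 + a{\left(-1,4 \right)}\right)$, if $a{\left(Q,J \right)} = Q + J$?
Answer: $-851$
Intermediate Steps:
$a{\left(Q,J \right)} = J + Q$
$- 23 \left(34 + a{\left(-1,4 \right)}\right) = - 23 \left(34 + \left(4 - 1\right)\right) = - 23 \left(34 + 3\right) = \left(-23\right) 37 = -851$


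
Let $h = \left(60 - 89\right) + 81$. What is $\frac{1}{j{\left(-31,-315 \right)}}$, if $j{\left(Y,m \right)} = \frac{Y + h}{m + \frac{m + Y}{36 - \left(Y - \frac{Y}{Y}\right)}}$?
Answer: $- \frac{10883}{714} \approx -15.242$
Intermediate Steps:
$h = 52$ ($h = -29 + 81 = 52$)
$j{\left(Y,m \right)} = \frac{52 + Y}{m + \frac{Y + m}{37 - Y}}$ ($j{\left(Y,m \right)} = \frac{Y + 52}{m + \frac{m + Y}{36 - \left(Y - \frac{Y}{Y}\right)}} = \frac{52 + Y}{m + \frac{Y + m}{36 - \left(-1 + Y\right)}} = \frac{52 + Y}{m + \frac{Y + m}{37 - Y}}$)
$\frac{1}{j{\left(-31,-315 \right)}} = \frac{1}{\frac{1}{-31 + 38 \left(-315\right) - \left(-31\right) \left(-315\right)} \left(1924 - \left(-31\right)^{2} - -465\right)} = \frac{1}{\frac{1}{-31 - 11970 - 9765} \left(1924 - 961 + 465\right)} = \frac{1}{\frac{1}{-21766} \left(1924 - 961 + 465\right)} = \frac{1}{\left(- \frac{1}{21766}\right) 1428} = \frac{1}{- \frac{714}{10883}} = - \frac{10883}{714}$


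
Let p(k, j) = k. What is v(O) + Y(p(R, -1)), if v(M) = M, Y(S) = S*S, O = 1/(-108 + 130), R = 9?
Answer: 1783/22 ≈ 81.045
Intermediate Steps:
O = 1/22 ≈ 0.045455
Y(S) = S**2
v(O) + Y(p(R, -1)) = 1/22 + 9**2 = 1/22 + 81 = 1783/22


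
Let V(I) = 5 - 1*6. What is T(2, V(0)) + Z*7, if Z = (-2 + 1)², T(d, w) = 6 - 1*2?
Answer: 11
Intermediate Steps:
V(I) = -1 (V(I) = 5 - 6 = -1)
T(d, w) = 4 (T(d, w) = 6 - 2 = 4)
Z = 1 (Z = (-1)² = 1)
T(2, V(0)) + Z*7 = 4 + 1*7 = 4 + 7 = 11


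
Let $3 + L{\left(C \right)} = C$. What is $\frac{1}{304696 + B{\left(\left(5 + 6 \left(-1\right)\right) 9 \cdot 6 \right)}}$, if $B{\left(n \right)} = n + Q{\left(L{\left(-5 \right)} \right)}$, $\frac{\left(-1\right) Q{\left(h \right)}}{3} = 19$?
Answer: $\frac{1}{304585} \approx 3.2832 \cdot 10^{-6}$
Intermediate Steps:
$L{\left(C \right)} = -3 + C$
$Q{\left(h \right)} = -57$ ($Q{\left(h \right)} = \left(-3\right) 19 = -57$)
$B{\left(n \right)} = -57 + n$ ($B{\left(n \right)} = n - 57 = -57 + n$)
$\frac{1}{304696 + B{\left(\left(5 + 6 \left(-1\right)\right) 9 \cdot 6 \right)}} = \frac{1}{304696 - \left(57 - \left(5 + 6 \left(-1\right)\right) 9 \cdot 6\right)} = \frac{1}{304696 - \left(57 - \left(5 - 6\right) 9 \cdot 6\right)} = \frac{1}{304696 - \left(57 - \left(-1\right) 9 \cdot 6\right)} = \frac{1}{304696 - 111} = \frac{1}{304585}$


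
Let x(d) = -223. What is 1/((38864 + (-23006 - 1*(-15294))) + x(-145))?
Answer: 1/30929 ≈ 3.2332e-5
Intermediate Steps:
1/((38864 + (-23006 - 1*(-15294))) + x(-145)) = 1/((38864 + (-23006 - 1*(-15294))) - 223) = 1/((38864 + (-23006 + 15294)) - 223) = 1/((38864 - 7712) - 223) = 1/(31152 - 223) = 1/30929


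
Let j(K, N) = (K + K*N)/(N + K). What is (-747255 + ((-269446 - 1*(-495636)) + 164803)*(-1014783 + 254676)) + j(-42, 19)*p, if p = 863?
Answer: -6835536335718/23 ≈ -2.9720e+11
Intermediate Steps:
j(K, N) = (K + K*N)/(K + N)
(-747255 + ((-269446 - 1*(-495636)) + 164803)*(-1014783 + 254676)) + j(-42, 19)*p = (-747255 + ((-269446 - 1*(-495636)) + 164803)*(-1014783 + 254676)) - 42*(1 + 19)/(-42 + 19)*863 = (-747255 + ((-269446 + 495636) + 164803)*(-760107)) - 42*20/(-23)*863 = (-747255 + (226190 + 164803)*(-760107)) - 42*(-1/23)*20*863 = (-747255 + 390993*(-760107)) + (840/23)*863 = (-747255 - 297196516251) + 724920/23 = -297197263506 + 724920/23 = -6835536335718/23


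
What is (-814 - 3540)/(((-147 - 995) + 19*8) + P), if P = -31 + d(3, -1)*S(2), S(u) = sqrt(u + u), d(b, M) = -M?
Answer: 4354/1019 ≈ 4.2728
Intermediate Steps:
S(u) = sqrt(2)*sqrt(u) (S(u) = sqrt(2*u) = sqrt(2)*sqrt(u))
P = -29 (P = -31 + (-1*(-1))*(sqrt(2)*sqrt(2)) = -31 + 1*2 = -31 + 2 = -29)
(-814 - 3540)/(((-147 - 995) + 19*8) + P) = (-814 - 3540)/(((-147 - 995) + 19*8) - 29) = -4354/((-1142 + 152) - 29) = -4354/(-990 - 29) = -4354/(-1019) = -4354*(-1/1019) = 4354/1019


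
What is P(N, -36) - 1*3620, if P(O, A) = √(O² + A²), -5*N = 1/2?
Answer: -3620 + √129601/10 ≈ -3584.0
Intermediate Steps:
N = -⅒ (N = -⅕/2 = -⅕*½ = -⅒ ≈ -0.10000)
P(O, A) = √(A² + O²)
P(N, -36) - 1*3620 = √((-36)² + (-⅒)²) - 1*3620 = √(1296 + 1/100) - 3620 = √(129601/100) - 3620 = √129601/10 - 3620 = -3620 + √129601/10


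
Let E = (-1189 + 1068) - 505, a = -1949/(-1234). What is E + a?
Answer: -770535/1234 ≈ -624.42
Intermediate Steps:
a = 1949/1234 (a = -1949*(-1/1234) = 1949/1234 ≈ 1.5794)
E = -626 (E = -121 - 505 = -626)
E + a = -626 + 1949/1234 = -770535/1234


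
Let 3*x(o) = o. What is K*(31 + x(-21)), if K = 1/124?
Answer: 6/31 ≈ 0.19355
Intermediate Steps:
x(o) = o/3
K = 1/124 ≈ 0.0080645
K*(31 + x(-21)) = (31 + (1/3)*(-21))/124 = (31 - 7)/124 = (1/124)*24 = 6/31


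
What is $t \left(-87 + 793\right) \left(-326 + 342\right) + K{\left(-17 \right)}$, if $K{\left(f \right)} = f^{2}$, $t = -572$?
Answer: $-6461023$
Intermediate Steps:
$t \left(-87 + 793\right) \left(-326 + 342\right) + K{\left(-17 \right)} = - 572 \left(-87 + 793\right) \left(-326 + 342\right) + \left(-17\right)^{2} = - 572 \cdot 706 \cdot 16 + 289 = \left(-572\right) 11296 + 289 = -6461312 + 289 = -6461023$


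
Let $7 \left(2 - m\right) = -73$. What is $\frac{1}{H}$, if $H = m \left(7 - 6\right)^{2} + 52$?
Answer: $\frac{7}{451} \approx 0.015521$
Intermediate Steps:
$m = \frac{87}{7}$ ($m = 2 - - \frac{73}{7} = 2 + \frac{73}{7} = \frac{87}{7} \approx 12.429$)
$H = \frac{451}{7}$ ($H = \frac{87 \left(7 - 6\right)^{2}}{7} + 52 = \frac{87 \cdot 1^{2}}{7} + 52 = \frac{87}{7} \cdot 1 + 52 = \frac{87}{7} + 52 = \frac{451}{7} \approx 64.429$)
$\frac{1}{H} = \frac{1}{\frac{451}{7}} = \frac{7}{451}$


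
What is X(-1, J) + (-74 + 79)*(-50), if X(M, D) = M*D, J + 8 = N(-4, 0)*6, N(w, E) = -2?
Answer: -230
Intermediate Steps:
J = -20 (J = -8 - 2*6 = -8 - 12 = -20)
X(M, D) = D*M
X(-1, J) + (-74 + 79)*(-50) = -20*(-1) + (-74 + 79)*(-50) = 20 + 5*(-50) = 20 - 250 = -230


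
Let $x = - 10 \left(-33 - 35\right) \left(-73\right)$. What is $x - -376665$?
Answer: $327025$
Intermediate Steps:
$x = -49640$ ($x = \left(-10\right) \left(-68\right) \left(-73\right) = 680 \left(-73\right) = -49640$)
$x - -376665 = -49640 - -376665 = -49640 + 376665 = 327025$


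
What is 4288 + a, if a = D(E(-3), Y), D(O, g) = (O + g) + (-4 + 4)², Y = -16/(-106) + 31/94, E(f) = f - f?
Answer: 21365211/4982 ≈ 4288.5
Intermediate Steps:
E(f) = 0
Y = 2395/4982 (Y = -16*(-1/106) + 31*(1/94) = 8/53 + 31/94 = 2395/4982 ≈ 0.48073)
D(O, g) = O + g (D(O, g) = (O + g) + 0² = (O + g) + 0 = O + g)
a = 2395/4982 (a = 0 + 2395/4982 = 2395/4982 ≈ 0.48073)
4288 + a = 4288 + 2395/4982 = 21365211/4982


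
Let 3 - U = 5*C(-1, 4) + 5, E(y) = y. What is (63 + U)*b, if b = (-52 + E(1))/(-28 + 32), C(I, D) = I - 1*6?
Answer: -1224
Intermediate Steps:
C(I, D) = -6 + I (C(I, D) = I - 6 = -6 + I)
U = 33 (U = 3 - (5*(-6 - 1) + 5) = 3 - (5*(-7) + 5) = 3 - (-35 + 5) = 3 - 1*(-30) = 3 + 30 = 33)
b = -51/4 (b = (-52 + 1)/(-28 + 32) = -51/4 ≈ -12.750)
(63 + U)*b = (63 + 33)*(-51/4) = 96*(-51/4) = -1224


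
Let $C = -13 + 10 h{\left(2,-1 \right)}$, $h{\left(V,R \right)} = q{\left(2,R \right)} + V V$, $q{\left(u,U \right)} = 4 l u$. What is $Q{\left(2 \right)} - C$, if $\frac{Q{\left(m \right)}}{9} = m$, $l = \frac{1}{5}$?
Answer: $-25$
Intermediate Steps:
$l = \frac{1}{5} \approx 0.2$
$q{\left(u,U \right)} = \frac{4 u}{5}$ ($q{\left(u,U \right)} = 4 \cdot \frac{1}{5} u = \frac{4 u}{5}$)
$Q{\left(m \right)} = 9 m$
$h{\left(V,R \right)} = \frac{8}{5} + V^{2}$ ($h{\left(V,R \right)} = \frac{4}{5} \cdot 2 + V V = \frac{8}{5} + V^{2}$)
$C = 43$ ($C = -13 + 10 \left(\frac{8}{5} + 2^{2}\right) = -13 + 10 \left(\frac{8}{5} + 4\right) = -13 + 10 \cdot \frac{28}{5} = -13 + 56 = 43$)
$Q{\left(2 \right)} - C = 9 \cdot 2 - 43 = 18 - 43 = -25$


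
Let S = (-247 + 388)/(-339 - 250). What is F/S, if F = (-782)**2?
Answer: -360187636/141 ≈ -2.5545e+6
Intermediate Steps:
F = 611524
S = -141/589 (S = 141/(-589) = -1/589*141 = -141/589 ≈ -0.23939)
F/S = 611524/(-141/589) = 611524*(-589/141) = -360187636/141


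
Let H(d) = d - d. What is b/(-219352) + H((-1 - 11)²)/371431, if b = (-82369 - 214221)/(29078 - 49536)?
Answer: -21185/320535944 ≈ -6.6092e-5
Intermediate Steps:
b = 148295/10229 (b = -296590/(-20458) = -296590*(-1/20458) = 148295/10229 ≈ 14.498)
H(d) = 0
b/(-219352) + H((-1 - 11)²)/371431 = (148295/10229)/(-219352) + 0/371431 = (148295/10229)*(-1/219352) + 0*(1/371431) = -21185/320535944 + 0 = -21185/320535944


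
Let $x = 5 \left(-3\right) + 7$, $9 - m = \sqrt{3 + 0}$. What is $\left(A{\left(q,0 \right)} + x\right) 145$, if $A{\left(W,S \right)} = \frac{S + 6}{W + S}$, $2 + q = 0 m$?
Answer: $-1595$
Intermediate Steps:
$m = 9 - \sqrt{3}$ ($m = 9 - \sqrt{3 + 0} = 9 - \sqrt{3} \approx 7.268$)
$q = -2$ ($q = -2 + 0 \left(9 - \sqrt{3}\right) = -2 + 0 = -2$)
$A{\left(W,S \right)} = \frac{6 + S}{S + W}$
$x = -8$ ($x = -15 + 7 = -8$)
$\left(A{\left(q,0 \right)} + x\right) 145 = \left(\frac{6 + 0}{0 - 2} - 8\right) 145 = \left(\frac{1}{-2} \cdot 6 - 8\right) 145 = \left(\left(- \frac{1}{2}\right) 6 - 8\right) 145 = \left(-3 - 8\right) 145 = \left(-11\right) 145 = -1595$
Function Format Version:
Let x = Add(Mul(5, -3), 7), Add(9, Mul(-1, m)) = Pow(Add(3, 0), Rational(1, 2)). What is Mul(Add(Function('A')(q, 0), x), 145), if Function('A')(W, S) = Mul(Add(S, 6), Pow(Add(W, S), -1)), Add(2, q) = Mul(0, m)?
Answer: -1595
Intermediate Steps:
m = Add(9, Mul(-1, Pow(3, Rational(1, 2)))) (m = Add(9, Mul(-1, Pow(Add(3, 0), Rational(1, 2)))) = Add(9, Mul(-1, Pow(3, Rational(1, 2)))) ≈ 7.2680)
q = -2 (q = Add(-2, Mul(0, Add(9, Mul(-1, Pow(3, Rational(1, 2)))))) = Add(-2, 0) = -2)
Function('A')(W, S) = Mul(Pow(Add(S, W), -1), Add(6, S)) (Function('A')(W, S) = Mul(Add(6, S), Pow(Add(S, W), -1)) = Mul(Pow(Add(S, W), -1), Add(6, S)))
x = -8 (x = Add(-15, 7) = -8)
Mul(Add(Function('A')(q, 0), x), 145) = Mul(Add(Mul(Pow(Add(0, -2), -1), Add(6, 0)), -8), 145) = Mul(Add(Mul(Pow(-2, -1), 6), -8), 145) = Mul(Add(Mul(Rational(-1, 2), 6), -8), 145) = Mul(Add(-3, -8), 145) = Mul(-11, 145) = -1595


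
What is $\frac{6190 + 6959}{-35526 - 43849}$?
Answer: $- \frac{13149}{79375} \approx -0.16566$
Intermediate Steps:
$\frac{6190 + 6959}{-35526 - 43849} = \frac{13149}{-79375} = 13149 \left(- \frac{1}{79375}\right) = - \frac{13149}{79375}$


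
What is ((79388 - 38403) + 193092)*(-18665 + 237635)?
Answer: 51255840690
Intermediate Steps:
((79388 - 38403) + 193092)*(-18665 + 237635) = (40985 + 193092)*218970 = 234077*218970 = 51255840690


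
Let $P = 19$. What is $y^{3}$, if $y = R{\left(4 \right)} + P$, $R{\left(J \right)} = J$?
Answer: $12167$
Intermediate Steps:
$y = 23$ ($y = 4 + 19 = 23$)
$y^{3} = 23^{3} = 12167$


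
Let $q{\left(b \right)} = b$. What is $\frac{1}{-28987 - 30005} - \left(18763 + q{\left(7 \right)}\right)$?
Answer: $- \frac{1107279841}{58992} \approx -18770.0$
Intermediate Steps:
$\frac{1}{-28987 - 30005} - \left(18763 + q{\left(7 \right)}\right) = \frac{1}{-28987 - 30005} - 18770 = \frac{1}{-58992} - 18770 = - \frac{1}{58992} - 18770 = - \frac{1107279841}{58992}$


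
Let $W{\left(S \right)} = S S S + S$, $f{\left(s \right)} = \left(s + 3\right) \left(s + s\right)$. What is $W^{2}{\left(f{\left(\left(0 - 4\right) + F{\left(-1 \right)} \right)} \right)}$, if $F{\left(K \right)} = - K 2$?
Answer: $4624$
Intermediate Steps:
$F{\left(K \right)} = - 2 K$
$f{\left(s \right)} = 2 s \left(3 + s\right)$ ($f{\left(s \right)} = \left(3 + s\right) 2 s = 2 s \left(3 + s\right)$)
$W{\left(S \right)} = S + S^{3}$ ($W{\left(S \right)} = S^{2} S + S = S^{3} + S = S + S^{3}$)
$W^{2}{\left(f{\left(\left(0 - 4\right) + F{\left(-1 \right)} \right)} \right)} = \left(2 \left(\left(0 - 4\right) - -2\right) \left(3 + \left(\left(0 - 4\right) - -2\right)\right) + \left(2 \left(\left(0 - 4\right) - -2\right) \left(3 + \left(\left(0 - 4\right) - -2\right)\right)\right)^{3}\right)^{2} = \left(2 \left(-4 + 2\right) \left(3 + \left(-4 + 2\right)\right) + \left(2 \left(-4 + 2\right) \left(3 + \left(-4 + 2\right)\right)\right)^{3}\right)^{2} = \left(2 \left(-2\right) \left(3 - 2\right) + \left(2 \left(-2\right) \left(3 - 2\right)\right)^{3}\right)^{2} = \left(2 \left(-2\right) 1 + \left(2 \left(-2\right) 1\right)^{3}\right)^{2} = \left(-4 + \left(-4\right)^{3}\right)^{2} = \left(-4 - 64\right)^{2} = \left(-68\right)^{2} = 4624$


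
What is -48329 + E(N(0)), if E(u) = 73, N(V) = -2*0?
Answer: -48256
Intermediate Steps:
N(V) = 0
-48329 + E(N(0)) = -48329 + 73 = -48256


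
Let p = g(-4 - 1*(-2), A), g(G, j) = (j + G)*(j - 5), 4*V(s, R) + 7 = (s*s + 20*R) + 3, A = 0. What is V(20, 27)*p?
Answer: 2340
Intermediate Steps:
V(s, R) = -1 + 5*R + s²/4 (V(s, R) = -7/4 + ((s*s + 20*R) + 3)/4 = -7/4 + ((s² + 20*R) + 3)/4 = -7/4 + (3 + s² + 20*R)/4 = -7/4 + (¾ + 5*R + s²/4) = -1 + 5*R + s²/4)
g(G, j) = (-5 + j)*(G + j) (g(G, j) = (G + j)*(-5 + j) = (-5 + j)*(G + j))
p = 10 (p = 0² - 5*(-4 - 1*(-2)) - 5*0 + (-4 - 1*(-2))*0 = 0 - 5*(-4 + 2) + 0 + (-4 + 2)*0 = 0 - 5*(-2) + 0 - 2*0 = 0 + 10 + 0 + 0 = 10)
V(20, 27)*p = (-1 + 5*27 + (¼)*20²)*10 = (-1 + 135 + (¼)*400)*10 = (-1 + 135 + 100)*10 = 234*10 = 2340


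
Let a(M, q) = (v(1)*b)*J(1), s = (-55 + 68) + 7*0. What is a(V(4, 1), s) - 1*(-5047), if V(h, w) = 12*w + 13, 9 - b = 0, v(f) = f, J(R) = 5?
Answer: 5092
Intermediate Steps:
b = 9 (b = 9 - 1*0 = 9 + 0 = 9)
V(h, w) = 13 + 12*w
s = 13 (s = 13 + 0 = 13)
a(M, q) = 45 (a(M, q) = (1*9)*5 = 9*5 = 45)
a(V(4, 1), s) - 1*(-5047) = 45 - 1*(-5047) = 45 + 5047 = 5092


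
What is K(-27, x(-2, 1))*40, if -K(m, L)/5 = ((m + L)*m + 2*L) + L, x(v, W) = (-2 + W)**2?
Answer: -141000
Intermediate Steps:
K(m, L) = -15*L - 5*m*(L + m) (K(m, L) = -5*(((m + L)*m + 2*L) + L) = -5*(((L + m)*m + 2*L) + L) = -5*((m*(L + m) + 2*L) + L) = -5*((2*L + m*(L + m)) + L) = -5*(3*L + m*(L + m)) = -15*L - 5*m*(L + m))
K(-27, x(-2, 1))*40 = (-15*(-2 + 1)**2 - 5*(-27)**2 - 5*(-2 + 1)**2*(-27))*40 = (-15*(-1)**2 - 5*729 - 5*(-1)**2*(-27))*40 = (-15*1 - 3645 - 5*1*(-27))*40 = (-15 - 3645 + 135)*40 = -3525*40 = -141000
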